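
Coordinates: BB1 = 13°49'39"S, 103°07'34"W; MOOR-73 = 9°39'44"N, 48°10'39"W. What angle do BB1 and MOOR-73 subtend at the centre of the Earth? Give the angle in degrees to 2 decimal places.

59.36°

BB1: φ = -13.82750°, λ = -103.12611°
MOOR-73: φ = +9.66222°, λ = -48.17750°
Δφ = 23.4897°,  Δλ = 54.9486°
a = sin²(Δφ/2) + cos φ₁ cos φ₂ sin²(Δλ/2) = 0.245179
c = 2·arcsin(√a) = 1.036027 rad = 59.3600°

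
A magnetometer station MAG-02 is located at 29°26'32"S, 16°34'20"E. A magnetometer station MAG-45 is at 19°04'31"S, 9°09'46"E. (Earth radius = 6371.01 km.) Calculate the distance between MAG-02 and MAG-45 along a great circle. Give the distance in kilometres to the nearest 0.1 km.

1374.9 km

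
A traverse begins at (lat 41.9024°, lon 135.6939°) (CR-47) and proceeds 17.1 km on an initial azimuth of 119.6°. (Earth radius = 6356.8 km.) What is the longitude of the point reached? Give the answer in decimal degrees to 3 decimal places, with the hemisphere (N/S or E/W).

δ = d/R = 17.1/6356.8 = 0.002690 rad
φ₂ = arcsin(sin φ₁ cos δ + cos φ₁ sin δ cos θ)
   = arcsin(0.66786·1.00000 + 0.74428·0.00269·-0.49394) = 41.82613°
λ₂ = λ₁ + atan2(sin θ sin δ cos φ₁, cos δ − sin φ₁ sin φ₂) = 135.87374°

135.874°E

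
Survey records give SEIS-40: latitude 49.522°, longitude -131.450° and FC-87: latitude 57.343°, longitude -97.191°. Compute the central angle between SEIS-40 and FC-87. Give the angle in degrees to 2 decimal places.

Δφ = 7.8210°,  Δλ = 34.2590°
a = sin²(Δφ/2) + cos φ₁ cos φ₂ sin²(Δλ/2) = 0.035038
c = 2·arcsin(√a) = 0.376593 rad = 21.5772°

21.58°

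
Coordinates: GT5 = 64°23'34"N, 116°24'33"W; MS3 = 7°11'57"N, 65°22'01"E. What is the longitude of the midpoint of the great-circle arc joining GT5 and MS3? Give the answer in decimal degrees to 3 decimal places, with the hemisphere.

66.737°E

GT5: φ = +64.39278°, λ = -116.40917°
MS3: φ = +7.19917°, λ = +65.36694°
Bx = cos φ₂ cos Δλ = -0.991640,  By = cos φ₂ sin Δλ = -0.030750
φₘ = atan2(sin φ₁ + sin φ₂, √((cos φ₁ + Bx)² + By²)) = 61.38738°
λₘ = λ₁ + atan2(By, cos φ₁ + Bx) = 66.73693°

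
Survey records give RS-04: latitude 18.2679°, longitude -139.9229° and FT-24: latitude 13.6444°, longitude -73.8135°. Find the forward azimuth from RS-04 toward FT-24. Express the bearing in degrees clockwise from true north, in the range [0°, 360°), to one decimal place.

83.5°

Δλ = 66.1094°
y = sin Δλ · cos φ₂ = 0.888517
x = cos φ₁ sin φ₂ − sin φ₁ cos φ₂ cos Δλ = 0.100640
θ = atan2(y, x) = 83.5378° → 83.5378° (mod 360°)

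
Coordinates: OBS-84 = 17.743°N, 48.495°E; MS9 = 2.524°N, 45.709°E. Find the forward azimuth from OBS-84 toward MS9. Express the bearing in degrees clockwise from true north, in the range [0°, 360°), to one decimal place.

Δλ = -2.7860°
y = sin Δλ · cos φ₂ = -0.048559
x = cos φ₁ sin φ₂ − sin φ₁ cos φ₂ cos Δλ = -0.262149
θ = atan2(y, x) = -169.5059° → 190.4941° (mod 360°)

190.5°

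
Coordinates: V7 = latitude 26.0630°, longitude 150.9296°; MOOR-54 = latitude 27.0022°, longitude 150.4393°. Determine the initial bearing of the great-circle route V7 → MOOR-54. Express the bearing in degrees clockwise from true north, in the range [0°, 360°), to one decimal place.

335.1°

Δλ = -0.4903°
y = sin Δλ · cos φ₂ = -0.007624
x = cos φ₁ sin φ₂ − sin φ₁ cos φ₂ cos Δλ = 0.016406
θ = atan2(y, x) = -24.9262° → 335.0738° (mod 360°)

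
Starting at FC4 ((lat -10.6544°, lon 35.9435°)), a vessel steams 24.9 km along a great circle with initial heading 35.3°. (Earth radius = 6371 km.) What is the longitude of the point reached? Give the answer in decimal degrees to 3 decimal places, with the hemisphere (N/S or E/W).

36.075°E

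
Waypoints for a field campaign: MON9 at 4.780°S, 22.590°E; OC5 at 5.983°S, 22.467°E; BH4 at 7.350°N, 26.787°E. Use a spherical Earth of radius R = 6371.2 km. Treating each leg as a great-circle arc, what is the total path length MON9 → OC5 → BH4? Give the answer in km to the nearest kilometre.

MON9→OC5: c = 0.021105 rad, d = 134.46 km
OC5→BH4: c = 0.244561 rad, d = 1558.14 km
Total = 134.46 + 1558.14 = 1692.61 km

1693 km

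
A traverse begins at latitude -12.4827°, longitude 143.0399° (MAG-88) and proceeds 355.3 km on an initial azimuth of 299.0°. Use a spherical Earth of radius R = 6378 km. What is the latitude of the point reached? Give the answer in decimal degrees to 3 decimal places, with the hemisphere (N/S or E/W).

10.921°S

δ = d/R = 355.3/6378 = 0.055707 rad
φ₂ = arcsin(sin φ₁ cos δ + cos φ₁ sin δ cos θ)
   = arcsin(-0.21614·0.99845 + 0.97636·0.05568·0.48481) = -10.92094°
λ₂ = λ₁ + atan2(sin θ sin δ cos φ₁, cos δ − sin φ₁ sin φ₂) = 140.19712°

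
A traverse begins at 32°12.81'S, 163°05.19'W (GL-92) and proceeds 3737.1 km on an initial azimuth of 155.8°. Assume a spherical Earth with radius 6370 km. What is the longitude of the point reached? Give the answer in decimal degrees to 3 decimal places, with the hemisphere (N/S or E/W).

135.559°W

GL-92: φ = -32.21350°, λ = -163.08650°
δ = d/R = 3737.1/6370 = 0.586672 rad
φ₂ = arcsin(sin φ₁ cos δ + cos φ₁ sin δ cos θ)
   = arcsin(-0.53308·0.83279 + 0.84607·0.55359·-0.91212) = -60.59309°
λ₂ = λ₁ + atan2(sin θ sin δ cos φ₁, cos δ − sin φ₁ sin φ₂) = -135.55918°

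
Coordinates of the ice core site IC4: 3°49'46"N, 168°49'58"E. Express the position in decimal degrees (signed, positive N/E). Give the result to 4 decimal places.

+3.8294°, +168.8328°

lat: 3.8294° N → +3.8294°
lon: 168.8328° E → +168.8328°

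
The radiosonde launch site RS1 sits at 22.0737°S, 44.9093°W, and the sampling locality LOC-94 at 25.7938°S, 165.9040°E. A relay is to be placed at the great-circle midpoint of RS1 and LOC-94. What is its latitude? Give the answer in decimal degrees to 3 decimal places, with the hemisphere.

59.062°S

Bx = cos φ₂ cos Δλ = -0.773271,  By = cos φ₂ sin Δλ = -0.461205
φₘ = atan2(sin φ₁ + sin φ₂, √((cos φ₁ + Bx)² + By²)) = -59.06237°
λₘ = λ₁ + atan2(By, cos φ₁ + Bx) = -116.50846°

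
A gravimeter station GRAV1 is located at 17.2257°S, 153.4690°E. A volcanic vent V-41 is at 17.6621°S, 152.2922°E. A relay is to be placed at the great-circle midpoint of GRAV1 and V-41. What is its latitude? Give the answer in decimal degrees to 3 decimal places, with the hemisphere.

17.445°S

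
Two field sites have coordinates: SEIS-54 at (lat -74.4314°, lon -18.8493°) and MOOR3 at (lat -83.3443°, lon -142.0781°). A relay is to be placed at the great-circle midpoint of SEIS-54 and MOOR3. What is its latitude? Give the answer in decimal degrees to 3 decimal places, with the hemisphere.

Bx = cos φ₂ cos Δλ = -0.063513,  By = cos φ₂ sin Δλ = -0.096951
φₘ = atan2(sin φ₁ + sin φ₂, √((cos φ₁ + Bx)² + By²)) = -83.39198°
λₘ = λ₁ + atan2(By, cos φ₁ + Bx) = -44.17341°

83.392°S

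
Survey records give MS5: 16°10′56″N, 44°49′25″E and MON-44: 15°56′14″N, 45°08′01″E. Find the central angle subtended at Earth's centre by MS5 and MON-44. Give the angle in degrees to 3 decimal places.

0.386°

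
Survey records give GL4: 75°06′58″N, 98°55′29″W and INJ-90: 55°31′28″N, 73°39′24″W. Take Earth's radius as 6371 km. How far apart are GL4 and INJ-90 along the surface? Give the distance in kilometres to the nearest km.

2429 km

GL4: φ = +75.11611°, λ = -98.92472°
INJ-90: φ = +55.52444°, λ = -73.65667°
Δφ = -19.5917°,  Δλ = 25.2681°
a = sin²(Δφ/2) + cos φ₁ cos φ₂ sin²(Δλ/2) = 0.035903
c = 2·arcsin(√a) = 0.381265 rad = 21.8449°
d = R·c = 6371 × 0.381265 = 2429.0 km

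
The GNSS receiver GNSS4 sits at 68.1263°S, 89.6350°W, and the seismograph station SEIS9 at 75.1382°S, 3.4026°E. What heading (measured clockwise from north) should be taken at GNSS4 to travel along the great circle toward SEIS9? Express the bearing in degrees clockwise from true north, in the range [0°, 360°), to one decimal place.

145.5°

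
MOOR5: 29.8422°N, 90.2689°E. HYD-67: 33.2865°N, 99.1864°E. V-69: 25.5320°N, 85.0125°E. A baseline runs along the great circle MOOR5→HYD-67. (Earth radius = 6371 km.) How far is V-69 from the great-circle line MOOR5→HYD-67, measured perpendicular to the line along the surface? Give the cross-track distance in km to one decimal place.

180.7 km

δ₁₃ = central angle MOOR5→V-69 = 0.110688 rad  (haversine)
θ₁₃ = bearing MOOR5→V-69 = 228.449°,  θ₁₂ = bearing MOOR5→HYD-67 = 63.323°
dₓₜ = R·arcsin(sin δ₁₃ · sin(θ₁₃ − θ₁₂)) = 6371·arcsin(0.11046·sin(165.126°)) = 180.676 km
|dₓₜ| = 180.676 km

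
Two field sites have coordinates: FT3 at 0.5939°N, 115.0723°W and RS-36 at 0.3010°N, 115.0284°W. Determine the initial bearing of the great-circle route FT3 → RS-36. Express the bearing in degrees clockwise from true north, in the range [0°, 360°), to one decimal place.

Δλ = 0.0439°
y = sin Δλ · cos φ₂ = 0.000766
x = cos φ₁ sin φ₂ − sin φ₁ cos φ₂ cos Δλ = -0.005112
θ = atan2(y, x) = 171.4760° → 171.4760° (mod 360°)

171.5°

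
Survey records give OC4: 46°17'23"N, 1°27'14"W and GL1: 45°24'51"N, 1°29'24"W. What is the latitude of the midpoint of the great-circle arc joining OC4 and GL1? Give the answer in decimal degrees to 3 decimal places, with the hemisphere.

45.852°N

OC4: φ = +46.28972°, λ = -1.45389°
GL1: φ = +45.41417°, λ = -1.49000°
Bx = cos φ₂ cos Δλ = 0.701977,  By = cos φ₂ sin Δλ = -0.000442
φₘ = atan2(sin φ₁ + sin φ₂, √((cos φ₁ + Bx)² + By²)) = 45.85195°
λₘ = λ₁ + atan2(By, cos φ₁ + Bx) = -1.47209°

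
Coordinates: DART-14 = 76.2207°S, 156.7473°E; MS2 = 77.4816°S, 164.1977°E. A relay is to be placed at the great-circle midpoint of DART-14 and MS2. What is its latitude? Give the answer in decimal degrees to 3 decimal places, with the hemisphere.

Bx = cos φ₂ cos Δλ = 0.214923,  By = cos φ₂ sin Δλ = 0.028106
φₘ = atan2(sin φ₁ + sin φ₂, √((cos φ₁ + Bx)² + By²)) = -76.87791°
λₘ = λ₁ + atan2(By, cos φ₁ + Bx) = 160.29678°

76.878°S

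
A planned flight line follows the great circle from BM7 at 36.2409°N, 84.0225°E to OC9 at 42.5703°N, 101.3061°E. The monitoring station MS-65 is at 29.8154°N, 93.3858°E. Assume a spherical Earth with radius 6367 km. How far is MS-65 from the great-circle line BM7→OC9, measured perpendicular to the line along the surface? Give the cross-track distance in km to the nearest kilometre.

δ₁₃ = central angle BM7→MS-65 = 0.176895 rad  (haversine)
θ₁₃ = bearing BM7→MS-65 = 126.664°,  θ₁₂ = bearing BM7→OC9 = 59.302°
dₓₜ = R·arcsin(sin δ₁₃ · sin(θ₁₃ − θ₁₂)) = 6367·arcsin(0.17597·sin(67.362°)) = 1038.704 km
|dₓₜ| = 1038.704 km

1039 km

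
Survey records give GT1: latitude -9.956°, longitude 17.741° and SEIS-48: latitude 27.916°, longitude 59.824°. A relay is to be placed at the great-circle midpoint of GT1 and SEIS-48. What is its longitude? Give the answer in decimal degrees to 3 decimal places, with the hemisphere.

Bx = cos φ₂ cos Δλ = 0.655812,  By = cos φ₂ sin Δλ = 0.592218
φₘ = atan2(sin φ₁ + sin φ₂, √((cos φ₁ + Bx)² + By²)) = 9.60793°
λₘ = λ₁ + atan2(By, cos φ₁ + Bx) = 37.58769°

37.588°E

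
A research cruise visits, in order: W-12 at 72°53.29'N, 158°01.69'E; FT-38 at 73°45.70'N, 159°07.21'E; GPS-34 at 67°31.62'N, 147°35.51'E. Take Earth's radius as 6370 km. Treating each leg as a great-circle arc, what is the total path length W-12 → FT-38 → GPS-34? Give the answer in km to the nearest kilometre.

913 km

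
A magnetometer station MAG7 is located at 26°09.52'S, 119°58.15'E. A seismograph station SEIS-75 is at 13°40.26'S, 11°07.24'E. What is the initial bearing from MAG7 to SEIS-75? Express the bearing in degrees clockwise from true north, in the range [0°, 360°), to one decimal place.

MAG7: φ = -26.15867°, λ = +119.96917°
SEIS-75: φ = -13.67100°, λ = +11.12067°
Δλ = -108.8485°
y = sin Δλ · cos φ₂ = -0.919564
x = cos φ₁ sin φ₂ − sin φ₁ cos φ₂ cos Δλ = -0.350531
θ = atan2(y, x) = -110.8665° → 249.1335° (mod 360°)

249.1°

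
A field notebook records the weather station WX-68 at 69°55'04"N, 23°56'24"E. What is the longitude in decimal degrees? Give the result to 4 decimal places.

23.9400°E

23° + 56′/60 + 24″/3600 = 23 + 0.93333 + 0.00667 = 23.9400°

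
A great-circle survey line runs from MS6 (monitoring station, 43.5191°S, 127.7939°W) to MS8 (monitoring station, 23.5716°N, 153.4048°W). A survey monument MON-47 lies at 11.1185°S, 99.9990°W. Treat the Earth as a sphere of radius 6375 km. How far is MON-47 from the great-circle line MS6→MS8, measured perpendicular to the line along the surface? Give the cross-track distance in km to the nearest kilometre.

δ₁₃ = central angle MS6→MON-47 = 0.704049 rad  (haversine)
θ₁₃ = bearing MS6→MON-47 = 44.980°,  θ₁₂ = bearing MS6→MS8 = 335.243°
dₓₜ = R·arcsin(sin δ₁₃ · sin(θ₁₃ − θ₁₂)) = 6375·arcsin(0.64731·sin(-290.263°)) = 4160.291 km
|dₓₜ| = 4160.291 km

4160 km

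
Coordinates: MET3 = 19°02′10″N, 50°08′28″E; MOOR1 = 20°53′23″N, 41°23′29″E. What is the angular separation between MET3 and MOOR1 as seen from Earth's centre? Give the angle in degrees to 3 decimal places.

8.429°

MET3: φ = +19.03611°, λ = +50.14111°
MOOR1: φ = +20.88972°, λ = +41.39139°
Δφ = 1.8536°,  Δλ = -8.7497°
a = sin²(Δφ/2) + cos φ₁ cos φ₂ sin²(Δλ/2) = 0.005401
c = 2·arcsin(√a) = 0.147112 rad = 8.4289°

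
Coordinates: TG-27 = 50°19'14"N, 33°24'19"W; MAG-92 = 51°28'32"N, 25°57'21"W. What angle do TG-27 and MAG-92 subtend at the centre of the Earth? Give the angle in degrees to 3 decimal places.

4.836°

TG-27: φ = +50.32056°, λ = -33.40528°
MAG-92: φ = +51.47556°, λ = -25.95583°
Δφ = 1.1550°,  Δλ = 7.4494°
a = sin²(Δφ/2) + cos φ₁ cos φ₂ sin²(Δλ/2) = 0.001780
c = 2·arcsin(√a) = 0.084402 rad = 4.8359°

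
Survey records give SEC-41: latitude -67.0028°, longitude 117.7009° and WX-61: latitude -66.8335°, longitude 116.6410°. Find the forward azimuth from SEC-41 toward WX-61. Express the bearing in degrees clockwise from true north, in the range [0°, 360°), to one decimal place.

291.7°

Δλ = -1.0599°
y = sin Δλ · cos φ₂ = -0.007277
x = cos φ₁ sin φ₂ − sin φ₁ cos φ₂ cos Δλ = 0.002893
θ = atan2(y, x) = -68.3205° → 291.6795° (mod 360°)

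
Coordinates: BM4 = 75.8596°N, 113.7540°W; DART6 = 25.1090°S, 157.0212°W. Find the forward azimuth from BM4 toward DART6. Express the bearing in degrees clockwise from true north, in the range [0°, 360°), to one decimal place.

Δλ = -43.2672°
y = sin Δλ · cos φ₂ = -0.620633
x = cos φ₁ sin φ₂ − sin φ₁ cos φ₂ cos Δλ = -0.743043
θ = atan2(y, x) = -140.1294° → 219.8706° (mod 360°)

219.9°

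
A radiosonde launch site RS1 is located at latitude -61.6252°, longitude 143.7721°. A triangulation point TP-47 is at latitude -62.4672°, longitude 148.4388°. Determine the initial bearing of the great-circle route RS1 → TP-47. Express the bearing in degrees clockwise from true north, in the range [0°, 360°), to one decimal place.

Δλ = 4.6667°
y = sin Δλ · cos φ₂ = 0.037609
x = cos φ₁ sin φ₂ − sin φ₁ cos φ₂ cos Δλ = -0.016043
θ = atan2(y, x) = 113.1025° → 113.1025° (mod 360°)

113.1°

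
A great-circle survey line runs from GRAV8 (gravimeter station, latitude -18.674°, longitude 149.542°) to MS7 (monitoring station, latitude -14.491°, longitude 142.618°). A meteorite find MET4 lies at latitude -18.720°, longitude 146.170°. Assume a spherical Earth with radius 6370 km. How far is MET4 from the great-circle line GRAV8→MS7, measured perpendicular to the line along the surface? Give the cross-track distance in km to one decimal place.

191.1 km

δ₁₃ = central angle GRAV8→MET4 = 0.055752 rad  (haversine)
θ₁₃ = bearing GRAV8→MET4 = 268.635°,  θ₁₂ = bearing GRAV8→MS7 = 301.198°
dₓₜ = R·arcsin(sin δ₁₃ · sin(θ₁₃ − θ₁₂)) = 6370·arcsin(0.05572·sin(-32.564°)) = -191.078 km
|dₓₜ| = 191.078 km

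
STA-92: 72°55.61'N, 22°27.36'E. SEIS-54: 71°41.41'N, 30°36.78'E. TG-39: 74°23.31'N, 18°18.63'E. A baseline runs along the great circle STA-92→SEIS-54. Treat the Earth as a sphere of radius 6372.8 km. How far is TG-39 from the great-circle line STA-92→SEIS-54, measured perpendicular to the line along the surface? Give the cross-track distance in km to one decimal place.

STA-92: φ = +72.92683°, λ = +22.45600°
SEIS-54: φ = +71.69017°, λ = +30.61300°
TG-39: φ = +74.38850°, λ = +18.31050°
δ₁₃ = central angle STA-92→TG-39 = 0.032623 rad  (haversine)
θ₁₃ = bearing STA-92→TG-39 = 323.386°,  θ₁₂ = bearing STA-92→SEIS-54 = 112.588°
dₓₜ = R·arcsin(sin δ₁₃ · sin(θ₁₃ − θ₁₂)) = 6372.8·arcsin(0.03262·sin(210.797°)) = -106.432 km
|dₓₜ| = 106.432 km

106.4 km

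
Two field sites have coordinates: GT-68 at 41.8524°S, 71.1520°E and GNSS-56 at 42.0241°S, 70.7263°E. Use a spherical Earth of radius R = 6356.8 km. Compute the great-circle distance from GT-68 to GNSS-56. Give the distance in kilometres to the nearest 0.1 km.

40.0 km

Δφ = -0.1717°,  Δλ = -0.4257°
a = sin²(Δφ/2) + cos φ₁ cos φ₂ sin²(Δλ/2) = 0.000010
c = 2·arcsin(√a) = 0.006287 rad = 0.3602°
d = R·c = 6356.8 × 0.006287 = 40.0 km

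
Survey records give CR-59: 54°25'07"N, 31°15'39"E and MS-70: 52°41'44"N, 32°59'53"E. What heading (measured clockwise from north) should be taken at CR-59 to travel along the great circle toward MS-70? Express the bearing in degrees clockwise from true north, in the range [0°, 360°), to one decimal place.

148.4°

CR-59: φ = +54.41861°, λ = +31.26083°
MS-70: φ = +52.69556°, λ = +32.99806°
Δλ = 1.7372°
y = sin Δλ · cos φ₂ = 0.018373
x = cos φ₁ sin φ₂ − sin φ₁ cos φ₂ cos Δλ = -0.029842
θ = atan2(y, x) = 148.3806° → 148.3806° (mod 360°)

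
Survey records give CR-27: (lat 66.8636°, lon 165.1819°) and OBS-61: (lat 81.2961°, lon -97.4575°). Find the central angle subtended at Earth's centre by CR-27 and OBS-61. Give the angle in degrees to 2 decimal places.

25.66°

Δφ = 14.4325°,  Δλ = 97.3606°
a = sin²(Δφ/2) + cos φ₁ cos φ₂ sin²(Δλ/2) = 0.049318
c = 2·arcsin(√a) = 0.447887 rad = 25.6620°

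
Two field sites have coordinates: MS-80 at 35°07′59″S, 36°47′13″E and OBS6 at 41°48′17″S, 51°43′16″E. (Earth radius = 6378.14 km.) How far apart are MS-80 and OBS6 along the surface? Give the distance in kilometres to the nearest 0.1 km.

MS-80: φ = -35.13306°, λ = +36.78694°
OBS6: φ = -41.80472°, λ = +51.72111°
Δφ = -6.6717°,  Δλ = 14.9342°
a = sin²(Δφ/2) + cos φ₁ cos φ₂ sin²(Δλ/2) = 0.013682
c = 2·arcsin(√a) = 0.234473 rad = 13.4343°
d = R·c = 6378.14 × 0.234473 = 1495.5 km

1495.5 km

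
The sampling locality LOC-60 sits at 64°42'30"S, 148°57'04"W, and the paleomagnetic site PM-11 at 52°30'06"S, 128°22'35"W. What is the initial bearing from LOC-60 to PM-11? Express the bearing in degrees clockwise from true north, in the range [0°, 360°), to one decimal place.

50.5°

LOC-60: φ = -64.70833°, λ = -148.95111°
PM-11: φ = -52.50167°, λ = -128.37639°
Δλ = 20.5747°
y = sin Δλ · cos φ₂ = 0.213928
x = cos φ₁ sin φ₂ − sin φ₁ cos φ₂ cos Δλ = 0.176332
θ = atan2(y, x) = 50.5027° → 50.5027° (mod 360°)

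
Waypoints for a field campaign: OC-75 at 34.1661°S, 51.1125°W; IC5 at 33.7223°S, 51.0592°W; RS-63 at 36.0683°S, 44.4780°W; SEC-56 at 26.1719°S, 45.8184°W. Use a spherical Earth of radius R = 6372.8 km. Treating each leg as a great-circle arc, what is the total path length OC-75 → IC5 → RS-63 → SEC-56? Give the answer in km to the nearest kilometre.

OC-75→IC5: c = 0.007784 rad, d = 49.61 km
IC5→RS-63: c = 0.102694 rad, d = 654.45 km
RS-63→SEC-56: c = 0.173876 rad, d = 1108.08 km
Total = 49.61 + 654.45 + 1108.08 = 1812.13 km

1812 km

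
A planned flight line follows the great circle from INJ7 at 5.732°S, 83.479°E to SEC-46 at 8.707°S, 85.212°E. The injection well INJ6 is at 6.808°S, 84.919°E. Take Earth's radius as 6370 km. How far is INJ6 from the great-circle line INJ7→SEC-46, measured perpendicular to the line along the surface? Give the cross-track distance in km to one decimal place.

δ₁₃ = central angle INJ7→INJ6 = 0.031253 rad  (haversine)
θ₁₃ = bearing INJ7→INJ6 = 127.010°,  θ₁₂ = bearing INJ7→SEC-46 = 150.081°
dₓₜ = R·arcsin(sin δ₁₃ · sin(θ₁₃ − θ₁₂)) = 6370·arcsin(0.03125·sin(-23.071°)) = -78.004 km
|dₓₜ| = 78.004 km

78.0 km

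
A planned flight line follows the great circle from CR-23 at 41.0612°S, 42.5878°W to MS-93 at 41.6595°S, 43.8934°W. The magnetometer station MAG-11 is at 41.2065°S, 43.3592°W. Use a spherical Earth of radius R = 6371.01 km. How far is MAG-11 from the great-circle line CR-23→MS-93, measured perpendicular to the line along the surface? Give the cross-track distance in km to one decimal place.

20.1 km

δ₁₃ = central angle CR-23→MAG-11 = 0.010453 rad  (haversine)
θ₁₃ = bearing CR-23→MAG-11 = 255.706°,  θ₁₂ = bearing CR-23→MS-93 = 238.164°
dₓₜ = R·arcsin(sin δ₁₃ · sin(θ₁₃ − θ₁₂)) = 6371.01·arcsin(0.01045·sin(17.542°)) = 20.071 km
|dₓₜ| = 20.071 km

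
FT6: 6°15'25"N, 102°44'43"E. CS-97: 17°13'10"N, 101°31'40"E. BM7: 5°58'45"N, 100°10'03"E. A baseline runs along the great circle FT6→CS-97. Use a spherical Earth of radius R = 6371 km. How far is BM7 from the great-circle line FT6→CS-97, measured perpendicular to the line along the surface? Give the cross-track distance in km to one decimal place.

FT6: φ = +6.25694°, λ = +102.74528°
CS-97: φ = +17.21944°, λ = +101.52778°
BM7: φ = +5.97917°, λ = +100.16750°
δ₁₃ = central angle FT6→BM7 = 0.044996 rad  (haversine)
θ₁₃ = bearing FT6→BM7 = 263.953°,  θ₁₂ = bearing FT6→CS-97 = 353.909°
dₓₜ = R·arcsin(sin δ₁₃ · sin(θ₁₃ − θ₁₂)) = 6371·arcsin(0.04498·sin(-89.956°)) = -286.671 km
|dₓₜ| = 286.671 km

286.7 km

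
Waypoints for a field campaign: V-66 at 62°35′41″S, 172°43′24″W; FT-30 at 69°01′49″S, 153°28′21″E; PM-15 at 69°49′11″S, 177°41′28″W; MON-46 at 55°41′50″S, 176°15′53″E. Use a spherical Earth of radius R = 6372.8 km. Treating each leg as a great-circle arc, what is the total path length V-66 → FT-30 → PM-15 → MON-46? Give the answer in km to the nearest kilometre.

V-66: φ = -62.59472°, λ = -172.72333°
FT-30: φ = -69.03028°, λ = +153.47250°
PM-15: φ = -69.81972°, λ = -177.69111°
MON-46: φ = -55.69722°, λ = +176.26472°
V-66→FT-30: c = 0.262088 rad, d = 1670.23 km
FT-30→PM-15: c = 0.175746 rad, d = 1119.99 km
PM-15→MON-46: c = 0.250875 rad, d = 1598.78 km
Total = 1670.23 + 1119.99 + 1598.78 = 4389.01 km

4389 km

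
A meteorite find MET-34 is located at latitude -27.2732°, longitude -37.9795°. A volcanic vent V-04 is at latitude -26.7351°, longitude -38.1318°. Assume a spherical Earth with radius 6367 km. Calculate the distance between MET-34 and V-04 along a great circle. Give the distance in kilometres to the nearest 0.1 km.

Δφ = 0.5381°,  Δλ = -0.1523°
a = sin²(Δφ/2) + cos φ₁ cos φ₂ sin²(Δλ/2) = 0.000023
c = 2·arcsin(√a) = 0.009686 rad = 0.5549°
d = R·c = 6367 × 0.009686 = 61.7 km

61.7 km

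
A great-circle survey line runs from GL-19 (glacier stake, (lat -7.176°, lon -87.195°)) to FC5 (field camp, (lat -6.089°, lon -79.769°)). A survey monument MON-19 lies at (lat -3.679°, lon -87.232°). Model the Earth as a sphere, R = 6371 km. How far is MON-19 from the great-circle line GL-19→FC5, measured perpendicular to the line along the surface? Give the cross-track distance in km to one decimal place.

385.7 km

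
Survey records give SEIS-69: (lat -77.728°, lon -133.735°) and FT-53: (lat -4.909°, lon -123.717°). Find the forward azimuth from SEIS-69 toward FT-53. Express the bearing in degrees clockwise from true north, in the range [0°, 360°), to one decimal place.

10.4°

Δλ = 10.0180°
y = sin Δλ · cos φ₂ = 0.173319
x = cos φ₁ sin φ₂ − sin φ₁ cos φ₂ cos Δλ = 0.940533
θ = atan2(y, x) = 10.4412° → 10.4412° (mod 360°)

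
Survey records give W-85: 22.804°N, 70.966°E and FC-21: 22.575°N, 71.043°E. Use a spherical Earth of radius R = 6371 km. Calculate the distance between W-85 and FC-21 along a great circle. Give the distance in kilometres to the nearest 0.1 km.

Δφ = -0.2290°,  Δλ = 0.0770°
a = sin²(Δφ/2) + cos φ₁ cos φ₂ sin²(Δλ/2) = 0.000004
c = 2·arcsin(√a) = 0.004185 rad = 0.2398°
d = R·c = 6371 × 0.004185 = 26.7 km

26.7 km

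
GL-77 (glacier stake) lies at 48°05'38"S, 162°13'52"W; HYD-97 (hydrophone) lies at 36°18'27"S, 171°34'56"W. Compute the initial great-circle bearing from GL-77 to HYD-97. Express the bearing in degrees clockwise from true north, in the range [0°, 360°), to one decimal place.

326.3°

GL-77: φ = -48.09389°, λ = -162.23111°
HYD-97: φ = -36.30750°, λ = -171.58222°
Δλ = -9.3511°
y = sin Δλ · cos φ₂ = -0.130938
x = cos φ₁ sin φ₂ − sin φ₁ cos φ₂ cos Δλ = 0.196294
θ = atan2(y, x) = -33.7053° → 326.2947° (mod 360°)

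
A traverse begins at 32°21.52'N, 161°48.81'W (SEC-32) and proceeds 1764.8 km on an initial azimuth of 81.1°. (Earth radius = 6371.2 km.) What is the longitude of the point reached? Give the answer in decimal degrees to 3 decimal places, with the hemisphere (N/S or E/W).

SEC-32: φ = +32.35867°, λ = -161.81350°
δ = d/R = 1764.8/6371.2 = 0.276996 rad
φ₂ = arcsin(sin φ₁ cos δ + cos φ₁ sin δ cos θ)
   = arcsin(0.53522·0.96188 + 0.84471·0.27347·0.15471) = 33.40504°
λ₂ = λ₁ + atan2(sin θ sin δ cos φ₁, cos δ − sin φ₁ sin φ₂) = -142.93024°

142.930°W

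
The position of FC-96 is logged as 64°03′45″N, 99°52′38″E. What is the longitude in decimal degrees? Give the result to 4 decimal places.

99.8772°E

99° + 52′/60 + 38″/3600 = 99 + 0.86667 + 0.01056 = 99.8772°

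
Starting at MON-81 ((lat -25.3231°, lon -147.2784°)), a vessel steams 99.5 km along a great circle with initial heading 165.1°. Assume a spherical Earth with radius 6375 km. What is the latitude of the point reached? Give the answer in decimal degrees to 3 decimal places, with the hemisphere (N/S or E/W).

δ = d/R = 99.5/6375 = 0.015608 rad
φ₂ = arcsin(sin φ₁ cos δ + cos φ₁ sin δ cos θ)
   = arcsin(-0.42772·0.99988 + 0.90391·0.01561·-0.96638) = -26.18707°
λ₂ = λ₁ + atan2(sin θ sin δ cos φ₁, cos δ − sin φ₁ sin φ₂) = -147.02216°

26.187°S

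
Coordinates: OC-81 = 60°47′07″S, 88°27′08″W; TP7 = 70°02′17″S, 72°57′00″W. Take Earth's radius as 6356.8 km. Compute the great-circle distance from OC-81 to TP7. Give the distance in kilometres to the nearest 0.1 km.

OC-81: φ = -60.78528°, λ = -88.45222°
TP7: φ = -70.03806°, λ = -72.95000°
Δφ = -9.2528°,  Δλ = 15.5022°
a = sin²(Δφ/2) + cos φ₁ cos φ₂ sin²(Δλ/2) = 0.009537
c = 2·arcsin(√a) = 0.195624 rad = 11.2084°
d = R·c = 6356.8 × 0.195624 = 1243.5 km

1243.5 km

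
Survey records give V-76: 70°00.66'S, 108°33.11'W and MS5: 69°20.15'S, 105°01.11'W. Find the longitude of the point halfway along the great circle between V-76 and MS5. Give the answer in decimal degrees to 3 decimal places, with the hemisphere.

V-76: φ = -70.01100°, λ = -108.55183°
MS5: φ = -69.33583°, λ = -105.01850°
Bx = cos φ₂ cos Δλ = 0.352219,  By = cos φ₂ sin Δλ = 0.021748
φₘ = atan2(sin φ₁ + sin φ₂, √((cos φ₁ + Bx)² + By²)) = -69.68229°
λₘ = λ₁ + atan2(By, cos φ₁ + Bx) = -106.75706°

106.757°W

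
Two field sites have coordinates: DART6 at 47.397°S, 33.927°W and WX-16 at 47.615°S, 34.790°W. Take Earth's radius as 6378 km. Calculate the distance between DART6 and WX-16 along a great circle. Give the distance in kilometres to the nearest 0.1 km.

69.3 km

Δφ = -0.2180°,  Δλ = -0.8630°
a = sin²(Δφ/2) + cos φ₁ cos φ₂ sin²(Δλ/2) = 0.000029
c = 2·arcsin(√a) = 0.010863 rad = 0.6224°
d = R·c = 6378 × 0.010863 = 69.3 km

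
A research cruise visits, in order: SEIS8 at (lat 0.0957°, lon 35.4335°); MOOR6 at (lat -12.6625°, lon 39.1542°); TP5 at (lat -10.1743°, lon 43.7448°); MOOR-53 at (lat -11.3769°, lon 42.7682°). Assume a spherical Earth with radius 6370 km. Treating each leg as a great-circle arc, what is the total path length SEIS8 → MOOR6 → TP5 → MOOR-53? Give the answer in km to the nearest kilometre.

2219 km

SEIS8→MOOR6: c = 0.231801 rad, d = 1476.57 km
MOOR6→TP5: c = 0.089736 rad, d = 571.62 km
TP5→MOOR-53: c = 0.026850 rad, d = 171.03 km
Total = 1476.57 + 571.62 + 171.03 = 2219.22 km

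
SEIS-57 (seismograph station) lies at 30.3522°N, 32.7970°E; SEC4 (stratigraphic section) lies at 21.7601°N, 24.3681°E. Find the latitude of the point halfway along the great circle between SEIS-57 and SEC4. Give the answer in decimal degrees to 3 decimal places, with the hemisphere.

26.117°N

Bx = cos φ₂ cos Δλ = 0.918712,  By = cos φ₂ sin Δλ = -0.136137
φₘ = atan2(sin φ₁ + sin φ₂, √((cos φ₁ + Bx)² + By²)) = 26.11734°
λₘ = λ₁ + atan2(By, cos φ₁ + Bx) = 28.42747°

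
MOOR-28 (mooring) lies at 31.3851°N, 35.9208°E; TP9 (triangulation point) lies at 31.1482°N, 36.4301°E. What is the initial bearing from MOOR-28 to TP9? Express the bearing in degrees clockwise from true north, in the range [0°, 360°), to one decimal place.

118.4°

Δλ = 0.5093°
y = sin Δλ · cos φ₂ = 0.007607
x = cos φ₁ sin φ₂ − sin φ₁ cos φ₂ cos Δλ = -0.004117
θ = atan2(y, x) = 118.4220° → 118.4220° (mod 360°)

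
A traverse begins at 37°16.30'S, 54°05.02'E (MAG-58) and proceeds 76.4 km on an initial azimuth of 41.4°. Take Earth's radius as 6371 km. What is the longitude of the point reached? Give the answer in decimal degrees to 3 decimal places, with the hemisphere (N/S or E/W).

MAG-58: φ = -37.27167°, λ = +54.08367°
δ = d/R = 76.4/6371 = 0.011992 rad
φ₂ = arcsin(sin φ₁ cos δ + cos φ₁ sin δ cos θ)
   = arcsin(-0.60559·0.99993 + 0.79577·0.01199·0.75011) = -36.75492°
λ₂ = λ₁ + atan2(sin θ sin δ cos φ₁, cos δ − sin φ₁ sin φ₂) = 54.65078°

54.651°E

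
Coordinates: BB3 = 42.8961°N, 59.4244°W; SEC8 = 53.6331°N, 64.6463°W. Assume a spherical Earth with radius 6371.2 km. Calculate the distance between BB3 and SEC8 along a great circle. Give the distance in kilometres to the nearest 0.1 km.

Δφ = 10.7370°,  Δλ = -5.2219°
a = sin²(Δφ/2) + cos φ₁ cos φ₂ sin²(Δλ/2) = 0.009655
c = 2·arcsin(√a) = 0.196838 rad = 11.2780°
d = R·c = 6371.2 × 0.196838 = 1254.1 km

1254.1 km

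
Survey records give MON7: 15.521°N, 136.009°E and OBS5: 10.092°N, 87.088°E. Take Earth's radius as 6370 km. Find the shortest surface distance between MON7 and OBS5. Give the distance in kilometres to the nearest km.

5327 km

Δφ = -5.4290°,  Δλ = -48.9210°
a = sin²(Δφ/2) + cos φ₁ cos φ₂ sin²(Δλ/2) = 0.164885
c = 2·arcsin(√a) = 0.836278 rad = 47.9152°
d = R·c = 6370 × 0.836278 = 5327.1 km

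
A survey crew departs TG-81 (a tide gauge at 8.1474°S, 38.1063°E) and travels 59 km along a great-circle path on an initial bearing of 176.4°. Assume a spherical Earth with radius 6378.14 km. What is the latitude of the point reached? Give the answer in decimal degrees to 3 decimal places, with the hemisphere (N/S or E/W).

δ = d/R = 59/6378.14 = 0.009250 rad
φ₂ = arcsin(sin φ₁ cos δ + cos φ₁ sin δ cos θ)
   = arcsin(-0.14172·0.99996 + 0.98991·0.00925·-0.99803) = -8.67636°
λ₂ = λ₁ + atan2(sin θ sin δ cos φ₁, cos δ − sin φ₁ sin φ₂) = 38.13996°

8.676°S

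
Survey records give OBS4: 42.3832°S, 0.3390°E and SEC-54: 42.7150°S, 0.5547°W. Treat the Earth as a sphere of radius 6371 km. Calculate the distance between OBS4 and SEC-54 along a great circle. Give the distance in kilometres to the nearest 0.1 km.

82.0 km

Δφ = -0.3318°,  Δλ = -0.8937°
a = sin²(Δφ/2) + cos φ₁ cos φ₂ sin²(Δλ/2) = 0.000041
c = 2·arcsin(√a) = 0.012868 rad = 0.7373°
d = R·c = 6371 × 0.012868 = 82.0 km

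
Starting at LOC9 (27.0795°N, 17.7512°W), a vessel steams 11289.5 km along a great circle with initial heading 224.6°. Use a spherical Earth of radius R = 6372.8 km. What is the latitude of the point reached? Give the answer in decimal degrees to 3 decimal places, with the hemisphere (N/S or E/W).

δ = d/R = 11289.5/6372.8 = 1.771513 rad
φ₂ = arcsin(sin φ₁ cos δ + cos φ₁ sin δ cos θ)
   = arcsin(0.45523·-0.19937 + 0.89038·0.97992·-0.71203) = -45.39807°
λ₂ = λ₁ + atan2(sin θ sin δ cos φ₁, cos δ − sin φ₁ sin φ₂) = -96.24136°

45.398°S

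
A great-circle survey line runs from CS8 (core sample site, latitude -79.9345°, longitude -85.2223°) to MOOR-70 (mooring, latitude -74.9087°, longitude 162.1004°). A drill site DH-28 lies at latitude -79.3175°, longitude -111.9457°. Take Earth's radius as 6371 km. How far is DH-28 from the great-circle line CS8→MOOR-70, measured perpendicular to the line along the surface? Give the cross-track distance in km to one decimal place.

358.2 km

δ₁₃ = central angle CS8→DH-28 = 0.083910 rad  (haversine)
θ₁₃ = bearing CS8→DH-28 = 264.024°,  θ₁₂ = bearing CS8→MOOR-70 = 221.917°
dₓₜ = R·arcsin(sin δ₁₃ · sin(θ₁₃ − θ₁₂)) = 6371·arcsin(0.08381·sin(42.107°)) = 358.219 km
|dₓₜ| = 358.219 km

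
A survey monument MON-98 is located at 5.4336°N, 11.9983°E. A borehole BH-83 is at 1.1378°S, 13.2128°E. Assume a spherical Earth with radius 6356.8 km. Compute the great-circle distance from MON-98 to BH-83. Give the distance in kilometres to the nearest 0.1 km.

Δφ = -6.5714°,  Δλ = 1.2145°
a = sin²(Δφ/2) + cos φ₁ cos φ₂ sin²(Δλ/2) = 0.003397
c = 2·arcsin(√a) = 0.116630 rad = 6.6824°
d = R·c = 6356.8 × 0.116630 = 741.4 km

741.4 km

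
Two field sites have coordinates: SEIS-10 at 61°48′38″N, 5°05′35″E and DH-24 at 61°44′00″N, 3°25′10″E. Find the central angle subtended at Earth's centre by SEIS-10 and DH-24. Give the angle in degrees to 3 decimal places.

0.795°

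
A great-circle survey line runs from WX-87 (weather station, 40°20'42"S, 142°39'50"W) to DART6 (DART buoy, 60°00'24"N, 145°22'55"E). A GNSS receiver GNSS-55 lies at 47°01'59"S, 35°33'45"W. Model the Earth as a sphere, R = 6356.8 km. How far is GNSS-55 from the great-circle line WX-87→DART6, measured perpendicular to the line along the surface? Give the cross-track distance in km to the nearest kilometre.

WX-87: φ = -40.34500°, λ = -142.66389°
DART6: φ = +60.00667°, λ = +145.38194°
GNSS-55: φ = -47.03306°, λ = -35.56250°
δ₁₃ = central angle WX-87→GNSS-55 = 1.244046 rad  (haversine)
θ₁₃ = bearing WX-87→GNSS-55 = 136.541°,  θ₁₂ = bearing WX-87→DART6 = 327.990°
dₓₜ = R·arcsin(sin δ₁₃ · sin(θ₁₃ − θ₁₂)) = 6356.8·arcsin(0.94709·sin(-191.449°)) = 1202.143 km
|dₓₜ| = 1202.143 km

1202 km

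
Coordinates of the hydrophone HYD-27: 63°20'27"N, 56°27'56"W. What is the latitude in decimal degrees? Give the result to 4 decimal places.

63° + 20′/60 + 27″/3600 = 63 + 0.33333 + 0.00750 = 63.3408°

63.3408°N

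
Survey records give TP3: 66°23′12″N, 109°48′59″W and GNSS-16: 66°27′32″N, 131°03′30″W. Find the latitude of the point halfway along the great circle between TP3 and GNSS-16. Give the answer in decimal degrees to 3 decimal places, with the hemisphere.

TP3: φ = +66.38667°, λ = -109.81639°
GNSS-16: φ = +66.45889°, λ = -131.05833°
Bx = cos φ₂ cos Δλ = 0.372271,  By = cos φ₂ sin Δλ = -0.144708
φₘ = atan2(sin φ₁ + sin φ₂, √((cos φ₁ + Bx)² + By²)) = 66.78361°
λₘ = λ₁ + atan2(By, cos φ₁ + Bx) = -120.42184°

66.784°N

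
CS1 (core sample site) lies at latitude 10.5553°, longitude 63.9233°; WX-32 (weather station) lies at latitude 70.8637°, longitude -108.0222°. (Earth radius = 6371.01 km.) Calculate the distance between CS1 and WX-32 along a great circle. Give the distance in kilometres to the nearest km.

10941 km

Δφ = 60.3084°,  Δλ = -171.9455°
a = sin²(Δφ/2) + cos φ₁ cos φ₂ sin²(Δλ/2) = 0.573014
c = 2·arcsin(√a) = 1.717349 rad = 98.3968°
d = R·c = 6371.01 × 1.717349 = 10941.2 km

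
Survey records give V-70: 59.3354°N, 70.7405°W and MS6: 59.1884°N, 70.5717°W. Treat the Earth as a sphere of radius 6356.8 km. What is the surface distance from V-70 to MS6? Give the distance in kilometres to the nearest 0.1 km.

Δφ = -0.1470°,  Δλ = 0.1688°
a = sin²(Δφ/2) + cos φ₁ cos φ₂ sin²(Δλ/2) = 0.000002
c = 2·arcsin(√a) = 0.002975 rad = 0.1704°
d = R·c = 6356.8 × 0.002975 = 18.9 km

18.9 km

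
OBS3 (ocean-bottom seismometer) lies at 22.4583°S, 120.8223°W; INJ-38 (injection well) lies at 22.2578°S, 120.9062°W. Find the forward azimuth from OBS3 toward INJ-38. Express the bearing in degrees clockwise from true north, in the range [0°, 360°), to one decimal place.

Δλ = -0.0839°
y = sin Δλ · cos φ₂ = -0.001355
x = cos φ₁ sin φ₂ − sin φ₁ cos φ₂ cos Δλ = 0.003499
θ = atan2(y, x) = -21.1722° → 338.8278° (mod 360°)

338.8°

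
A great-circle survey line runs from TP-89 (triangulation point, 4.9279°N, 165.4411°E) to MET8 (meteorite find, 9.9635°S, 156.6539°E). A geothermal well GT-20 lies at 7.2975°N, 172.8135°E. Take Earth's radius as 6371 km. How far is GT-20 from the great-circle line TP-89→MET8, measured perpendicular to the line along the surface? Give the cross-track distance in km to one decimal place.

564.1 km

δ₁₃ = central angle TP-89→GT-20 = 0.134450 rad  (haversine)
θ₁₃ = bearing TP-89→GT-20 = 71.718°,  θ₁₂ = bearing TP-89→MET8 = 210.445°
dₓₜ = R·arcsin(sin δ₁₃ · sin(θ₁₃ − θ₁₂)) = 6371·arcsin(0.13404·sin(-138.727°)) = -564.072 km
|dₓₜ| = 564.072 km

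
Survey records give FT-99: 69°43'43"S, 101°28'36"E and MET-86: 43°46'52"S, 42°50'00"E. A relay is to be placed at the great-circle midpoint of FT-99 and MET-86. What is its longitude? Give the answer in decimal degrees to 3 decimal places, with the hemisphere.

60.988°E

FT-99: φ = -69.72861°, λ = +101.47667°
MET-86: φ = -43.78111°, λ = +42.83333°
Bx = cos φ₂ cos Δλ = 0.375697,  By = cos φ₂ sin Δλ = -0.616538
φₘ = atan2(sin φ₁ + sin φ₂, √((cos φ₁ + Bx)² + By²)) = -59.77680°
λₘ = λ₁ + atan2(By, cos φ₁ + Bx) = 60.98806°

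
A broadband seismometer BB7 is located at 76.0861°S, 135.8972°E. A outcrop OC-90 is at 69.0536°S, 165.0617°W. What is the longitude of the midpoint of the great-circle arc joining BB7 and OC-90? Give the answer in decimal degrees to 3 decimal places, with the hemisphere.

171.742°E

Bx = cos φ₂ cos Δλ = 0.183903,  By = cos φ₂ sin Δλ = 0.306565
φₘ = atan2(sin φ₁ + sin φ₂, √((cos φ₁ + Bx)² + By²)) = -74.63051°
λₘ = λ₁ + atan2(By, cos φ₁ + Bx) = 171.74171°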